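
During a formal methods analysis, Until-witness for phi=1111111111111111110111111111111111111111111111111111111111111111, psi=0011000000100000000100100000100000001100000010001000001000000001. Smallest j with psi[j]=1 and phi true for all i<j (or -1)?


(phi U psi) at 0: need smallest j with psi[j]=1 and phi[i]=1 for all i in [0,j).
Scan from step 0:
  step 0: phi=1, psi=0 -> continue
  step 1: phi=1, psi=0 -> continue
  step 2: psi=1 and phi held for [0,2) -> witness found
Witness step = 2

2


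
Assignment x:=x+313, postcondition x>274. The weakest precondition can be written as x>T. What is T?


Formula: wp(x:=E, P) = P[E/x] (substitute E for x in postcondition)
Step 1: Postcondition: x>274
Step 2: Substitute x+313 for x: x+313>274
Step 3: Solve for x: x > 274-313 = -39

-39


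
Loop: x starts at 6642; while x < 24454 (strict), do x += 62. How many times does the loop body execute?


Step 1: x goes from 6642 toward 24454 by 62; the body runs while x<24454, so iterations = ceil((bound-start)/step)
Step 2: Distance=17812
Step 3: ceil(17812/62)=288

288


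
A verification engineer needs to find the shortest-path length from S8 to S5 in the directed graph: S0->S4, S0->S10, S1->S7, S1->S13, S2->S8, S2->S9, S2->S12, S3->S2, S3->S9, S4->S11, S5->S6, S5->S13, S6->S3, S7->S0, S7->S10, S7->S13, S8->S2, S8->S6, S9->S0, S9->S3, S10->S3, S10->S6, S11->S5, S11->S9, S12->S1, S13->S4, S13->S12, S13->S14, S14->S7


BFS layer-by-layer from S8:
  dist 0: {S8}
  dist 1: {S2, S6}
  dist 2: {S3, S9, S12}
  dist 3: {S0, S1}
  dist 4: {S4, S7, S10, S13}
  dist 5: {S11, S14}
  dist 6: {S5}
  -> S5 reached at distance 6
Shortest path length = 6

6


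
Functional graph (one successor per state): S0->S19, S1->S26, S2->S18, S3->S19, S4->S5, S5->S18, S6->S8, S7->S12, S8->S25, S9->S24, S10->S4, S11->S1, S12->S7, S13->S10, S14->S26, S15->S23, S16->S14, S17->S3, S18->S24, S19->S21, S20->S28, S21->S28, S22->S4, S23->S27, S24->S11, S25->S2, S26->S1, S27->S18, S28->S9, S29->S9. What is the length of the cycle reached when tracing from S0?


Trace from S0 until a state repeats:
  S0 -> S19 -> S21 -> S28 -> S9 -> S24 -> S11 -> S1 -> S26 -> S1
S1 first seen at step 7, revisited at step 9.
Cycle length = 9 - 7 = 2

2


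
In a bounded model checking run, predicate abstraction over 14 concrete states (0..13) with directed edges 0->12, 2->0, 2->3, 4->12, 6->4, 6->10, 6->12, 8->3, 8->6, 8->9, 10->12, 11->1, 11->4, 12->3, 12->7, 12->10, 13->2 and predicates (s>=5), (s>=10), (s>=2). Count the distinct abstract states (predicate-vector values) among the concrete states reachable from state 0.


BFS from 0:
Concrete reachable: {0, 3, 7, 10, 12}
Abstract via predicates (s>=5), (s>=10), (s>=2):
  (0,0,0) <- {0}
  (0,0,1) <- {3}
  (1,0,1) <- {7}
  (1,1,1) <- {10, 12}
Distinct abstract states = 4

4


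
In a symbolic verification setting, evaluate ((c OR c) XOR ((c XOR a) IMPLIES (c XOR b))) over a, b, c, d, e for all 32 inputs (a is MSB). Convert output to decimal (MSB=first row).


Formula: ((c OR c) XOR ((c XOR a) IMPLIES (c XOR b))) over a, b, c, d, e (32 rows)
Evaluate each row (bits = a,b,c,d,e, MSB first):
  row 0 [00000]: ((0 OR 0) XOR ((0 XOR 0) IMPLIES (0 XOR 0))) -> 1
  row 1 [00001]: ((0 OR 0) XOR ((0 XOR 0) IMPLIES (0 XOR 0))) -> 1
  row 2 [00010]: ((0 OR 0) XOR ((0 XOR 0) IMPLIES (0 XOR 0))) -> 1
  row 3 [00011]: ((0 OR 0) XOR ((0 XOR 0) IMPLIES (0 XOR 0))) -> 1
  row 4 [00100]: ((1 OR 1) XOR ((1 XOR 0) IMPLIES (1 XOR 0))) -> 0
  row 5 [00101]: ((1 OR 1) XOR ((1 XOR 0) IMPLIES (1 XOR 0))) -> 0
  row 6 [00110]: ((1 OR 1) XOR ((1 XOR 0) IMPLIES (1 XOR 0))) -> 0
  row 7 [00111]: ((1 OR 1) XOR ((1 XOR 0) IMPLIES (1 XOR 0))) -> 0
  row 8 [01000]: ((0 OR 0) XOR ((0 XOR 0) IMPLIES (0 XOR 1))) -> 1
  row 9 [01001]: ((0 OR 0) XOR ((0 XOR 0) IMPLIES (0 XOR 1))) -> 1
  row 10 [01010]: ((0 OR 0) XOR ((0 XOR 0) IMPLIES (0 XOR 1))) -> 1
  row 11 [01011]: ((0 OR 0) XOR ((0 XOR 0) IMPLIES (0 XOR 1))) -> 1
  row 12 [01100]: ((1 OR 1) XOR ((1 XOR 0) IMPLIES (1 XOR 1))) -> 1
  row 13 [01101]: ((1 OR 1) XOR ((1 XOR 0) IMPLIES (1 XOR 1))) -> 1
  row 14 [01110]: ((1 OR 1) XOR ((1 XOR 0) IMPLIES (1 XOR 1))) -> 1
  row 15 [01111]: ((1 OR 1) XOR ((1 XOR 0) IMPLIES (1 XOR 1))) -> 1
  row 16 [10000]: ((0 OR 0) XOR ((0 XOR 1) IMPLIES (0 XOR 0))) -> 0
  row 17 [10001]: ((0 OR 0) XOR ((0 XOR 1) IMPLIES (0 XOR 0))) -> 0
  row 18 [10010]: ((0 OR 0) XOR ((0 XOR 1) IMPLIES (0 XOR 0))) -> 0
  row 19 [10011]: ((0 OR 0) XOR ((0 XOR 1) IMPLIES (0 XOR 0))) -> 0
  row 20 [10100]: ((1 OR 1) XOR ((1 XOR 1) IMPLIES (1 XOR 0))) -> 0
  row 21 [10101]: ((1 OR 1) XOR ((1 XOR 1) IMPLIES (1 XOR 0))) -> 0
  row 22 [10110]: ((1 OR 1) XOR ((1 XOR 1) IMPLIES (1 XOR 0))) -> 0
  row 23 [10111]: ((1 OR 1) XOR ((1 XOR 1) IMPLIES (1 XOR 0))) -> 0
  row 24 [11000]: ((0 OR 0) XOR ((0 XOR 1) IMPLIES (0 XOR 1))) -> 1
  row 25 [11001]: ((0 OR 0) XOR ((0 XOR 1) IMPLIES (0 XOR 1))) -> 1
  row 26 [11010]: ((0 OR 0) XOR ((0 XOR 1) IMPLIES (0 XOR 1))) -> 1
  row 27 [11011]: ((0 OR 0) XOR ((0 XOR 1) IMPLIES (0 XOR 1))) -> 1
  row 28 [11100]: ((1 OR 1) XOR ((1 XOR 1) IMPLIES (1 XOR 1))) -> 0
  row 29 [11101]: ((1 OR 1) XOR ((1 XOR 1) IMPLIES (1 XOR 1))) -> 0
  row 30 [11110]: ((1 OR 1) XOR ((1 XOR 1) IMPLIES (1 XOR 1))) -> 0
  row 31 [11111]: ((1 OR 1) XOR ((1 XOR 1) IMPLIES (1 XOR 1))) -> 0
Full result column, 4 rows per line (a,b,c fixed per line; d,e runs 00..11 left to right):
  rows 0-3 [a,b,c=000]: 1111  = hex F
  rows 4-7 [a,b,c=001]: 0000  = hex 0
  rows 8-11 [a,b,c=010]: 1111  = hex F
  rows 12-15 [a,b,c=011]: 1111  = hex F
  rows 16-19 [a,b,c=100]: 0000  = hex 0
  rows 20-23 [a,b,c=101]: 0000  = hex 0
  rows 24-27 [a,b,c=110]: 1111  = hex F
  rows 28-31 [a,b,c=111]: 0000  = hex 0
Output column (row 0 .. row 31) = 11110000111111110000000011110000
Output column grouped in 4s = 1111 0000 1111 1111 0000 0000 1111 0000 = 0xF0FF00F0
Convert to decimal digit by digit (value = value*16 + digit):
  F -> 15
  15*16 + 0 = 240
  240*16 + 15 (F) = 3855
  3855*16 + 15 (F) = 61695
  61695*16 + 0 = 987120
  987120*16 + 0 = 15793920
  15793920*16 + 15 (F) = 252702735
  252702735*16 + 0 = 4043243760
Decimal = 4043243760

4043243760


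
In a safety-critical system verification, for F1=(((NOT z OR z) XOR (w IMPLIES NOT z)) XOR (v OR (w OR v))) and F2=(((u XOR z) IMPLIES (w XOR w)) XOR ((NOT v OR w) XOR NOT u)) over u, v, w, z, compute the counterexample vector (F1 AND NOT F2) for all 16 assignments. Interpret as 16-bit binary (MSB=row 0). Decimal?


F1 = (((NOT z OR z) XOR (w IMPLIES NOT z)) XOR (v OR (w OR v)))
F2 = (((u XOR z) IMPLIES (w XOR w)) XOR ((NOT v OR w) XOR NOT u))
Counterexample to F1=>F2 is where F1=1 and F2=0.
Evaluate each row (bits = u,v,w,z, MSB first):
  row 0 [0000]: F1=0 F2=1 -> F1&~F2 -> 0
  row 1 [0001]: F1=0 F2=0 -> F1&~F2 -> 0
  row 2 [0010]: F1=1 F2=1 -> F1&~F2 -> 0
  row 3 [0011]: F1=0 F2=0 -> F1&~F2 -> 0
  row 4 [0100]: F1=1 F2=0 -> F1&~F2 -> 1
  row 5 [0101]: F1=1 F2=1 -> F1&~F2 -> 0
  row 6 [0110]: F1=1 F2=1 -> F1&~F2 -> 0
  row 7 [0111]: F1=0 F2=0 -> F1&~F2 -> 0
  row 8 [1000]: F1=0 F2=1 -> F1&~F2 -> 0
  row 9 [1001]: F1=0 F2=0 -> F1&~F2 -> 0
  row 10 [1010]: F1=1 F2=1 -> F1&~F2 -> 0
  row 11 [1011]: F1=0 F2=0 -> F1&~F2 -> 0
  row 12 [1100]: F1=1 F2=0 -> F1&~F2 -> 1
  row 13 [1101]: F1=1 F2=1 -> F1&~F2 -> 0
  row 14 [1110]: F1=1 F2=1 -> F1&~F2 -> 0
  row 15 [1111]: F1=0 F2=0 -> F1&~F2 -> 0
Full result column, 4 rows per line (u,v fixed per line; w,z runs 00..11 left to right):
  rows 0-3 [u,v=00]: 0000  = hex 0
  rows 4-7 [u,v=01]: 1000  = hex 8
  rows 8-11 [u,v=10]: 0000  = hex 0
  rows 12-15 [u,v=11]: 1000  = hex 8
Counterexample vector (row 0 .. row 15) = 0000100000001000
Output column grouped in 4s = 0000 1000 0000 1000 = 0x0808
Convert to decimal digit by digit (value = value*16 + digit):
  0 -> 0
  0*16 + 8 = 8
  8*16 + 0 = 128
  128*16 + 8 = 2056
Decimal = 2056

2056


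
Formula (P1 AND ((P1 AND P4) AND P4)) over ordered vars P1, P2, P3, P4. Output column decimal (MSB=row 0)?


Formula: (P1 AND ((P1 AND P4) AND P4)) over P1, P2, P3, P4 (16 rows)
Evaluate each row (bits = P1,P2,P3,P4, MSB first):
  row 0 [0000]: (0 AND ((0 AND 0) AND 0)) -> 0
  row 1 [0001]: (0 AND ((0 AND 1) AND 1)) -> 0
  row 2 [0010]: (0 AND ((0 AND 0) AND 0)) -> 0
  row 3 [0011]: (0 AND ((0 AND 1) AND 1)) -> 0
  row 4 [0100]: (0 AND ((0 AND 0) AND 0)) -> 0
  row 5 [0101]: (0 AND ((0 AND 1) AND 1)) -> 0
  row 6 [0110]: (0 AND ((0 AND 0) AND 0)) -> 0
  row 7 [0111]: (0 AND ((0 AND 1) AND 1)) -> 0
  row 8 [1000]: (1 AND ((1 AND 0) AND 0)) -> 0
  row 9 [1001]: (1 AND ((1 AND 1) AND 1)) -> 1
  row 10 [1010]: (1 AND ((1 AND 0) AND 0)) -> 0
  row 11 [1011]: (1 AND ((1 AND 1) AND 1)) -> 1
  row 12 [1100]: (1 AND ((1 AND 0) AND 0)) -> 0
  row 13 [1101]: (1 AND ((1 AND 1) AND 1)) -> 1
  row 14 [1110]: (1 AND ((1 AND 0) AND 0)) -> 0
  row 15 [1111]: (1 AND ((1 AND 1) AND 1)) -> 1
Full result column, 4 rows per line (P1,P2 fixed per line; P3,P4 runs 00..11 left to right):
  rows 0-3 [P1,P2=00]: 0000  = hex 0
  rows 4-7 [P1,P2=01]: 0000  = hex 0
  rows 8-11 [P1,P2=10]: 0101  = hex 5
  rows 12-15 [P1,P2=11]: 0101  = hex 5
Output column (row 0 .. row 15) = 0000000001010101
Output column grouped in 4s = 0000 0000 0101 0101 = 0x0055
Convert to decimal digit by digit (value = value*16 + digit):
  0 -> 0
  0*16 + 0 = 0
  0*16 + 5 = 5
  5*16 + 5 = 85
Decimal = 85

85


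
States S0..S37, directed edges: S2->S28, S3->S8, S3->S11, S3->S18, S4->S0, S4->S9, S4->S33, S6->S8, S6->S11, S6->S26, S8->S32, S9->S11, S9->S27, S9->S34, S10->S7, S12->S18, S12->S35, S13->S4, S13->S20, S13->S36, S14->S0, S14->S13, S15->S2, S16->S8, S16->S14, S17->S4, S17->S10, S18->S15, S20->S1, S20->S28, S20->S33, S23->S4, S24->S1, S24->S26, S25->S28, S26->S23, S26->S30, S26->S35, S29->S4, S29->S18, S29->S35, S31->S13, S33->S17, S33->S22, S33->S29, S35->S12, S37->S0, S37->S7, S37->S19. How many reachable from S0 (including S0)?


BFS from S0:
  layer 0: {S0}
Reachable set: {S0}
Count = 1

1


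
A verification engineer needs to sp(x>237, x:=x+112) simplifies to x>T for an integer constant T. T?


Formula: sp(P, x:=E) = exists old_x. (x = E[old_x/x]) AND P[old_x/x] (old_x is the value of x before the assignment; eliminate old_x by solving x = E[old_x/x] for old_x)
Step 1: Precondition P: x>237, i.e. old_x > 237
Step 2: Assignment gives x = old_x + 112, so old_x = x - 112
Step 3: Substitute into P: x - 112 > 237
Step 4: Simplify: x > 237+112 = 349

349


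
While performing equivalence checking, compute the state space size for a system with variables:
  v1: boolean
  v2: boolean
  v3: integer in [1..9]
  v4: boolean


State space = product of domain sizes of all variables.
Domain sizes:
  v1 (boolean): 2
  v2 (boolean): 2
  v3 (integer in [1..9]): 9
  v4 (boolean): 2
Product = 2 * 2 * 9 * 2 = 72

72


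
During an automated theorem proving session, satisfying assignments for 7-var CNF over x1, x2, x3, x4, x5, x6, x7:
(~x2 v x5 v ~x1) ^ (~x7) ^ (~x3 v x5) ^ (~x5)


CNF with 4 clauses over 7 vars (128 assignments).
An assignment satisfies CNF iff every clause has >=1 true literal.
Check each row (bits = x1,x2,x3,x4,x5,x6,x7; clause T/F shown):
  row 0 [0000000]: clauses=TTTT -> 1
  row 1 [0000001]: clauses=TFTT -> 0
  row 2 [0000010]: clauses=TTTT -> 1
  row 3 [0000011]: clauses=TFTT -> 0
  row 4 [0000100]: clauses=TTTF -> 0
  (every remaining row is evaluated the same way; all 128 results are listed next)
Full result column, 8 rows per line (x1,x2,x3,x4 fixed per line; x5,x6,x7 runs 000..111 left to right):
  rows 0-7 [x1,x2,x3,x4=0000]: 10100000  (ones: 2)
  rows 8-15 [x1,x2,x3,x4=0001]: 10100000  (ones: 2)
  rows 16-23 [x1,x2,x3,x4=0010]: 00000000  (ones: 0)
  rows 24-31 [x1,x2,x3,x4=0011]: 00000000  (ones: 0)
  rows 32-39 [x1,x2,x3,x4=0100]: 10100000  (ones: 2)
  rows 40-47 [x1,x2,x3,x4=0101]: 10100000  (ones: 2)
  rows 48-55 [x1,x2,x3,x4=0110]: 00000000  (ones: 0)
  rows 56-63 [x1,x2,x3,x4=0111]: 00000000  (ones: 0)
  rows 64-71 [x1,x2,x3,x4=1000]: 10100000  (ones: 2)
  rows 72-79 [x1,x2,x3,x4=1001]: 10100000  (ones: 2)
  rows 80-87 [x1,x2,x3,x4=1010]: 00000000  (ones: 0)
  rows 88-95 [x1,x2,x3,x4=1011]: 00000000  (ones: 0)
  rows 96-103 [x1,x2,x3,x4=1100]: 00000000  (ones: 0)
  rows 104-111 [x1,x2,x3,x4=1101]: 00000000  (ones: 0)
  rows 112-119 [x1,x2,x3,x4=1110]: 00000000  (ones: 0)
  rows 120-127 [x1,x2,x3,x4=1111]: 00000000  (ones: 0)
Satisfying assignments = 2+2+0+0+2+2+0+0+2+2+0+0+0+0+0+0 = 12

12


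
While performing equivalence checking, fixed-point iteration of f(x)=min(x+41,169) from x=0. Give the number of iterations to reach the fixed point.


Step 1: x=0, cap=169, increment=41
Step 2: x grows by 41 each step until capped at 169; fixed point is x=169
Step 3: iterations = ceil(169/41) = 5

5


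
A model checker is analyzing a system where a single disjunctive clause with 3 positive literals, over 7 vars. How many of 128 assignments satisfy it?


Step 1: Total=2^7=128
Step 2: Unsat when all 3 false: 2^4=16
Step 3: Sat=128-16=112

112


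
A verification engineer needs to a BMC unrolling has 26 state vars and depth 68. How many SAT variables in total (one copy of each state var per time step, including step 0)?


BMC unrolls to depth k, creating one copy of each state var for steps 0..k.
Step count = 68 + 1 = 69 (steps 0 through 68)
Vars per step = 26
Total = 26 * 69 = 1794

1794


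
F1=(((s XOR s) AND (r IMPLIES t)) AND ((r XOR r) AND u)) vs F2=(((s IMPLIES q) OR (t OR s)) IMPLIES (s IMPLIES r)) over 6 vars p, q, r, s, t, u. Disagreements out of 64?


F1 = (((s XOR s) AND (r IMPLIES t)) AND ((r XOR r) AND u))
F2 = (((s IMPLIES q) OR (t OR s)) IMPLIES (s IMPLIES r))
Evaluate both on each of 64 rows (bits = p,q,r,s,t,u):
  row 0 [000000]: F1=0 F2=1 (differ) -> 1
  row 1 [000001]: F1=0 F2=1 (differ) -> 1
  row 2 [000010]: F1=0 F2=1 (differ) -> 1
  row 3 [000011]: F1=0 F2=1 (differ) -> 1
  row 4 [000100]: F1=0 F2=0 -> 0
  (every remaining row is evaluated the same way; all 64 results are listed next)
Full result column, 8 rows per line (p,q,r fixed per line; s,t,u runs 000..111 left to right):
  rows 0-7 [p,q,r=000]: 11110000  (ones: 4)
  rows 8-15 [p,q,r=001]: 11111111  (ones: 8)
  rows 16-23 [p,q,r=010]: 11110000  (ones: 4)
  rows 24-31 [p,q,r=011]: 11111111  (ones: 8)
  rows 32-39 [p,q,r=100]: 11110000  (ones: 4)
  rows 40-47 [p,q,r=101]: 11111111  (ones: 8)
  rows 48-55 [p,q,r=110]: 11110000  (ones: 4)
  rows 56-63 [p,q,r=111]: 11111111  (ones: 8)
Disagreements = 4+8+4+8+4+8+4+8 = 48

48


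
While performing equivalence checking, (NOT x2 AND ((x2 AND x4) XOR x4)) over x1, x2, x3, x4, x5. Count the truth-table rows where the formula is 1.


Formula: (NOT x2 AND ((x2 AND x4) XOR x4)) over 5 vars (32 rows)
Evaluate each row (x1, x2, x3, x4, x5 as bits, MSB first):
  row 0 [00000]: (NOT 0 AND ((0 AND 0) XOR 0)) -> 0
  row 1 [00001]: (NOT 0 AND ((0 AND 0) XOR 0)) -> 0
  row 2 [00010]: (NOT 0 AND ((0 AND 1) XOR 1)) -> 1
  row 3 [00011]: (NOT 0 AND ((0 AND 1) XOR 1)) -> 1
  row 4 [00100]: (NOT 0 AND ((0 AND 0) XOR 0)) -> 0
  row 5 [00101]: (NOT 0 AND ((0 AND 0) XOR 0)) -> 0
  row 6 [00110]: (NOT 0 AND ((0 AND 1) XOR 1)) -> 1
  row 7 [00111]: (NOT 0 AND ((0 AND 1) XOR 1)) -> 1
  row 8 [01000]: (NOT 1 AND ((1 AND 0) XOR 0)) -> 0
  row 9 [01001]: (NOT 1 AND ((1 AND 0) XOR 0)) -> 0
  row 10 [01010]: (NOT 1 AND ((1 AND 1) XOR 1)) -> 0
  row 11 [01011]: (NOT 1 AND ((1 AND 1) XOR 1)) -> 0
  row 12 [01100]: (NOT 1 AND ((1 AND 0) XOR 0)) -> 0
  row 13 [01101]: (NOT 1 AND ((1 AND 0) XOR 0)) -> 0
  row 14 [01110]: (NOT 1 AND ((1 AND 1) XOR 1)) -> 0
  row 15 [01111]: (NOT 1 AND ((1 AND 1) XOR 1)) -> 0
  row 16 [10000]: (NOT 0 AND ((0 AND 0) XOR 0)) -> 0
  row 17 [10001]: (NOT 0 AND ((0 AND 0) XOR 0)) -> 0
  row 18 [10010]: (NOT 0 AND ((0 AND 1) XOR 1)) -> 1
  row 19 [10011]: (NOT 0 AND ((0 AND 1) XOR 1)) -> 1
  row 20 [10100]: (NOT 0 AND ((0 AND 0) XOR 0)) -> 0
  row 21 [10101]: (NOT 0 AND ((0 AND 0) XOR 0)) -> 0
  row 22 [10110]: (NOT 0 AND ((0 AND 1) XOR 1)) -> 1
  row 23 [10111]: (NOT 0 AND ((0 AND 1) XOR 1)) -> 1
  row 24 [11000]: (NOT 1 AND ((1 AND 0) XOR 0)) -> 0
  row 25 [11001]: (NOT 1 AND ((1 AND 0) XOR 0)) -> 0
  row 26 [11010]: (NOT 1 AND ((1 AND 1) XOR 1)) -> 0
  row 27 [11011]: (NOT 1 AND ((1 AND 1) XOR 1)) -> 0
  row 28 [11100]: (NOT 1 AND ((1 AND 0) XOR 0)) -> 0
  row 29 [11101]: (NOT 1 AND ((1 AND 0) XOR 0)) -> 0
  row 30 [11110]: (NOT 1 AND ((1 AND 1) XOR 1)) -> 0
  row 31 [11111]: (NOT 1 AND ((1 AND 1) XOR 1)) -> 0
Full result column, 8 rows per line (x1,x2 fixed per line; x3,x4,x5 runs 000..111 left to right):
  rows 0-7 [x1,x2=00]: 00110011  (ones: 4)
  rows 8-15 [x1,x2=01]: 00000000  (ones: 0)
  rows 16-23 [x1,x2=10]: 00110011  (ones: 4)
  rows 24-31 [x1,x2=11]: 00000000  (ones: 0)
Count of 1-rows = 4+0+4+0 = 8

8


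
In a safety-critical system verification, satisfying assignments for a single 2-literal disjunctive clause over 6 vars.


Step 1: Total=2^6=64
Step 2: Unsat when all 2 false: 2^4=16
Step 3: Sat=64-16=48

48


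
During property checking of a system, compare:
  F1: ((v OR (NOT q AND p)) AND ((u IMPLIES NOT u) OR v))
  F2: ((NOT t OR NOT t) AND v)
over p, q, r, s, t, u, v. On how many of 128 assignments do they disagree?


F1 = ((v OR (NOT q AND p)) AND ((u IMPLIES NOT u) OR v))
F2 = ((NOT t OR NOT t) AND v)
Evaluate both on each of 128 rows (bits = p,q,r,s,t,u,v):
  row 0 [0000000]: F1=0 F2=0 -> 0
  row 1 [0000001]: F1=1 F2=1 -> 0
  row 2 [0000010]: F1=0 F2=0 -> 0
  row 3 [0000011]: F1=1 F2=1 -> 0
  row 4 [0000100]: F1=0 F2=0 -> 0
  (every remaining row is evaluated the same way; all 128 results are listed next)
Full result column, 8 rows per line (p,q,r,s fixed per line; t,u,v runs 000..111 left to right):
  rows 0-7 [p,q,r,s=0000]: 00000101  (ones: 2)
  rows 8-15 [p,q,r,s=0001]: 00000101  (ones: 2)
  rows 16-23 [p,q,r,s=0010]: 00000101  (ones: 2)
  rows 24-31 [p,q,r,s=0011]: 00000101  (ones: 2)
  rows 32-39 [p,q,r,s=0100]: 00000101  (ones: 2)
  rows 40-47 [p,q,r,s=0101]: 00000101  (ones: 2)
  rows 48-55 [p,q,r,s=0110]: 00000101  (ones: 2)
  rows 56-63 [p,q,r,s=0111]: 00000101  (ones: 2)
  rows 64-71 [p,q,r,s=1000]: 10001101  (ones: 4)
  rows 72-79 [p,q,r,s=1001]: 10001101  (ones: 4)
  rows 80-87 [p,q,r,s=1010]: 10001101  (ones: 4)
  rows 88-95 [p,q,r,s=1011]: 10001101  (ones: 4)
  rows 96-103 [p,q,r,s=1100]: 00000101  (ones: 2)
  rows 104-111 [p,q,r,s=1101]: 00000101  (ones: 2)
  rows 112-119 [p,q,r,s=1110]: 00000101  (ones: 2)
  rows 120-127 [p,q,r,s=1111]: 00000101  (ones: 2)
Disagreements = 2+2+2+2+2+2+2+2+4+4+4+4+2+2+2+2 = 40

40


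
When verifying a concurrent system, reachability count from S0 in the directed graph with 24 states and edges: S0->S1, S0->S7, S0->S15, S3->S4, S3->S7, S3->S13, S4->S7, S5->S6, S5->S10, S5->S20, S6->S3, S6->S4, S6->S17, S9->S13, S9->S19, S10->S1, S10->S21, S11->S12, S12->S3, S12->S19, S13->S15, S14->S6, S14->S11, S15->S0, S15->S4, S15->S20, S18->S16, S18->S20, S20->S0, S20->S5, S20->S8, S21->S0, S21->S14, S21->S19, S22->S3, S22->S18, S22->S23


BFS from S0:
  layer 0: {S0}
  layer 1: {S1, S7, S15}
  layer 2: {S4, S20}
  layer 3: {S5, S8}
  layer 4: {S6, S10}
  layer 5: {S3, S17, S21}
  layer 6: {S13, S14, S19}
  layer 7: {S11}
  layer 8: {S12}
Reachable set: {S0, S1, S3, S4, S5, S6, S7, S8, S10, S11, S12, S13, S14, S15, S17, S19, S20, S21}
Count = 18

18


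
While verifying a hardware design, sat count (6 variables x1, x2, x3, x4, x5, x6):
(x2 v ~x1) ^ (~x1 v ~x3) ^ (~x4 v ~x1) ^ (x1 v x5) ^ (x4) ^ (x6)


CNF with 6 clauses over 6 vars (64 assignments).
An assignment satisfies CNF iff every clause has >=1 true literal.
Check each row (bits = x1,x2,x3,x4,x5,x6; clause T/F shown):
  row 0 [000000]: clauses=TTTFFF -> 0
  row 1 [000001]: clauses=TTTFFT -> 0
  row 2 [000010]: clauses=TTTTFF -> 0
  row 3 [000011]: clauses=TTTTFT -> 0
  row 4 [000100]: clauses=TTTFTF -> 0
  (every remaining row is evaluated the same way; all 64 results are listed next)
Full result column, 8 rows per line (x1,x2,x3 fixed per line; x4,x5,x6 runs 000..111 left to right):
  rows 0-7 [x1,x2,x3=000]: 00000001  (ones: 1)
  rows 8-15 [x1,x2,x3=001]: 00000001  (ones: 1)
  rows 16-23 [x1,x2,x3=010]: 00000001  (ones: 1)
  rows 24-31 [x1,x2,x3=011]: 00000001  (ones: 1)
  rows 32-39 [x1,x2,x3=100]: 00000000  (ones: 0)
  rows 40-47 [x1,x2,x3=101]: 00000000  (ones: 0)
  rows 48-55 [x1,x2,x3=110]: 00000000  (ones: 0)
  rows 56-63 [x1,x2,x3=111]: 00000000  (ones: 0)
Satisfying assignments = 1+1+1+1+0+0+0+0 = 4

4


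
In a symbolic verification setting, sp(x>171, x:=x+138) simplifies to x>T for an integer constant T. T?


Formula: sp(P, x:=E) = exists old_x. (x = E[old_x/x]) AND P[old_x/x] (old_x is the value of x before the assignment; eliminate old_x by solving x = E[old_x/x] for old_x)
Step 1: Precondition P: x>171, i.e. old_x > 171
Step 2: Assignment gives x = old_x + 138, so old_x = x - 138
Step 3: Substitute into P: x - 138 > 171
Step 4: Simplify: x > 171+138 = 309

309


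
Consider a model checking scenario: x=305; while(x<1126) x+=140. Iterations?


Step 1: x goes from 305 toward 1126 by 140; the body runs while x<1126, so iterations = ceil((bound-start)/step)
Step 2: Distance=821
Step 3: ceil(821/140)=6

6


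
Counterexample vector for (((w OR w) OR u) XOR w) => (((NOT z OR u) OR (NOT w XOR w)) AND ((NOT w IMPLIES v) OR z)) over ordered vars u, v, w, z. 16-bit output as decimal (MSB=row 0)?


F1 = (((w OR w) OR u) XOR w)
F2 = (((NOT z OR u) OR (NOT w XOR w)) AND ((NOT w IMPLIES v) OR z))
Counterexample to F1=>F2 is where F1=1 and F2=0.
Evaluate each row (bits = u,v,w,z, MSB first):
  row 0 [0000]: F1=0 F2=0 -> F1&~F2 -> 0
  row 1 [0001]: F1=0 F2=1 -> F1&~F2 -> 0
  row 2 [0010]: F1=0 F2=1 -> F1&~F2 -> 0
  row 3 [0011]: F1=0 F2=1 -> F1&~F2 -> 0
  row 4 [0100]: F1=0 F2=1 -> F1&~F2 -> 0
  row 5 [0101]: F1=0 F2=1 -> F1&~F2 -> 0
  row 6 [0110]: F1=0 F2=1 -> F1&~F2 -> 0
  row 7 [0111]: F1=0 F2=1 -> F1&~F2 -> 0
  row 8 [1000]: F1=1 F2=0 -> F1&~F2 -> 1
  row 9 [1001]: F1=1 F2=1 -> F1&~F2 -> 0
  row 10 [1010]: F1=0 F2=1 -> F1&~F2 -> 0
  row 11 [1011]: F1=0 F2=1 -> F1&~F2 -> 0
  row 12 [1100]: F1=1 F2=1 -> F1&~F2 -> 0
  row 13 [1101]: F1=1 F2=1 -> F1&~F2 -> 0
  row 14 [1110]: F1=0 F2=1 -> F1&~F2 -> 0
  row 15 [1111]: F1=0 F2=1 -> F1&~F2 -> 0
Full result column, 4 rows per line (u,v fixed per line; w,z runs 00..11 left to right):
  rows 0-3 [u,v=00]: 0000  = hex 0
  rows 4-7 [u,v=01]: 0000  = hex 0
  rows 8-11 [u,v=10]: 1000  = hex 8
  rows 12-15 [u,v=11]: 0000  = hex 0
Counterexample vector (row 0 .. row 15) = 0000000010000000
Output column grouped in 4s = 0000 0000 1000 0000 = 0x0080
Convert to decimal digit by digit (value = value*16 + digit):
  0 -> 0
  0*16 + 0 = 0
  0*16 + 8 = 8
  8*16 + 0 = 128
Decimal = 128

128


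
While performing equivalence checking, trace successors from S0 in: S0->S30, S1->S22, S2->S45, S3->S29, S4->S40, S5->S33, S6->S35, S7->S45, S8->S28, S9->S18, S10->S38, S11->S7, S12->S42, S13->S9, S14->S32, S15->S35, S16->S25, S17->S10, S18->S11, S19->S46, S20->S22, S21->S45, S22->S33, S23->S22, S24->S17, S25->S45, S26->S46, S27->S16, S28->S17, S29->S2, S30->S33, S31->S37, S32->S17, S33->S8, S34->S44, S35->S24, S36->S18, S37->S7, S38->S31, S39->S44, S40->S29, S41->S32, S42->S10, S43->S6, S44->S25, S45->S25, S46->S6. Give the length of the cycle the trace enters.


Trace from S0 until a state repeats:
  S0 -> S30 -> S33 -> S8 -> S28 -> S17 -> S10 -> S38 -> S31 -> S37 -> S7 -> S45 -> S25 -> S45
S45 first seen at step 11, revisited at step 13.
Cycle length = 13 - 11 = 2

2


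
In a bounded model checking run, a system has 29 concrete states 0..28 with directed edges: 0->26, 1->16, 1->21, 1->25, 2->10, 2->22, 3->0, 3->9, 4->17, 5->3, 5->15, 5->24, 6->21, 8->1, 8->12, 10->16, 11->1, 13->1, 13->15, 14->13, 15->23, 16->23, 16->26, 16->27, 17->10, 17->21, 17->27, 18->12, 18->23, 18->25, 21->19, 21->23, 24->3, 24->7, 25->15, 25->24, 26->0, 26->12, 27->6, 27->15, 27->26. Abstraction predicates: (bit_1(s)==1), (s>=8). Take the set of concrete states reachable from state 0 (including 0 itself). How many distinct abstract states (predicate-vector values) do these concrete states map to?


BFS from 0:
Concrete reachable: {0, 12, 26}
Abstract via predicates (bit_1(s)==1), (s>=8):
  (0,0) <- {0}
  (0,1) <- {12}
  (1,1) <- {26}
Distinct abstract states = 3

3


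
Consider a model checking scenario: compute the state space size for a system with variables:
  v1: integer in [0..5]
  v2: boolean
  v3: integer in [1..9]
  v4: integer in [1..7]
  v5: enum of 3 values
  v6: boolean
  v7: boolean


State space = product of domain sizes of all variables.
Domain sizes:
  v1 (integer in [0..5]): 6
  v2 (boolean): 2
  v3 (integer in [1..9]): 9
  v4 (integer in [1..7]): 7
  v5 (enum of 3 values): 3
  v6 (boolean): 2
  v7 (boolean): 2
Product = 6 * 2 * 9 * 7 * 3 * 2 * 2 = 9072

9072


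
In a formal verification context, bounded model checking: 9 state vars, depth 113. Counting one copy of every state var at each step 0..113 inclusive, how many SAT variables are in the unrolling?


BMC unrolls to depth k, creating one copy of each state var for steps 0..k.
Step count = 113 + 1 = 114 (steps 0 through 113)
Vars per step = 9
Total = 9 * 114 = 1026

1026


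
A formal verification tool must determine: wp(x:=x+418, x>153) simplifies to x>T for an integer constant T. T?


Formula: wp(x:=E, P) = P[E/x] (substitute E for x in postcondition)
Step 1: Postcondition: x>153
Step 2: Substitute x+418 for x: x+418>153
Step 3: Solve for x: x > 153-418 = -265

-265


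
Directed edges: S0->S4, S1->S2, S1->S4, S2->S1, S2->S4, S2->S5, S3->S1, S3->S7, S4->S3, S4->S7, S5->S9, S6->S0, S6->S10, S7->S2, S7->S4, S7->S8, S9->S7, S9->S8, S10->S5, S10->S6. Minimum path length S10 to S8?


BFS layer-by-layer from S10:
  dist 0: {S10}
  dist 1: {S5, S6}
  dist 2: {S0, S9}
  dist 3: {S4, S7, S8}
  -> S8 reached at distance 3
Shortest path length = 3

3


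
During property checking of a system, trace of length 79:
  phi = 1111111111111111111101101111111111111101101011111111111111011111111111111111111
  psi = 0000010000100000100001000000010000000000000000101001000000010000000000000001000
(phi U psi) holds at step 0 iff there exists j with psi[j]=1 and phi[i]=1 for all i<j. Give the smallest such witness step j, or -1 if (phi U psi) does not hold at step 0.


(phi U psi) at 0: need smallest j with psi[j]=1 and phi[i]=1 for all i in [0,j).
Scan from step 0:
  step 0: phi=1, psi=0 -> continue
  step 1: phi=1, psi=0 -> continue
  step 2: phi=1, psi=0 -> continue
  step 3: phi=1, psi=0 -> continue
  step 5: psi=1 and phi held for [0,5) -> witness found
Witness step = 5

5


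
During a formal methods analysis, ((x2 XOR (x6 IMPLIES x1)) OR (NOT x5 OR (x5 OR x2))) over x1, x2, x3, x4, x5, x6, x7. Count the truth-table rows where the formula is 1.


Formula: ((x2 XOR (x6 IMPLIES x1)) OR (NOT x5 OR (x5 OR x2))) over 7 vars (128 rows)
Evaluate each row (x1, x2, x3, x4, x5, x6, x7 as bits, MSB first):
  row 0 [0000000]: ((0 XOR (0 IMPLIES 0)) OR (NOT 0 OR (0 OR 0))) -> 1
  row 1 [0000001]: ((0 XOR (0 IMPLIES 0)) OR (NOT 0 OR (0 OR 0))) -> 1
  row 2 [0000010]: ((0 XOR (1 IMPLIES 0)) OR (NOT 0 OR (0 OR 0))) -> 1
  row 3 [0000011]: ((0 XOR (1 IMPLIES 0)) OR (NOT 0 OR (0 OR 0))) -> 1
  row 4 [0000100]: ((0 XOR (0 IMPLIES 0)) OR (NOT 1 OR (1 OR 0))) -> 1
  (every remaining row is evaluated the same way; all 128 results are listed next)
Full result column, 8 rows per line (x1,x2,x3,x4 fixed per line; x5,x6,x7 runs 000..111 left to right):
  rows 0-7 [x1,x2,x3,x4=0000]: 11111111  (ones: 8)
  rows 8-15 [x1,x2,x3,x4=0001]: 11111111  (ones: 8)
  rows 16-23 [x1,x2,x3,x4=0010]: 11111111  (ones: 8)
  rows 24-31 [x1,x2,x3,x4=0011]: 11111111  (ones: 8)
  rows 32-39 [x1,x2,x3,x4=0100]: 11111111  (ones: 8)
  rows 40-47 [x1,x2,x3,x4=0101]: 11111111  (ones: 8)
  rows 48-55 [x1,x2,x3,x4=0110]: 11111111  (ones: 8)
  rows 56-63 [x1,x2,x3,x4=0111]: 11111111  (ones: 8)
  rows 64-71 [x1,x2,x3,x4=1000]: 11111111  (ones: 8)
  rows 72-79 [x1,x2,x3,x4=1001]: 11111111  (ones: 8)
  rows 80-87 [x1,x2,x3,x4=1010]: 11111111  (ones: 8)
  rows 88-95 [x1,x2,x3,x4=1011]: 11111111  (ones: 8)
  rows 96-103 [x1,x2,x3,x4=1100]: 11111111  (ones: 8)
  rows 104-111 [x1,x2,x3,x4=1101]: 11111111  (ones: 8)
  rows 112-119 [x1,x2,x3,x4=1110]: 11111111  (ones: 8)
  rows 120-127 [x1,x2,x3,x4=1111]: 11111111  (ones: 8)
Count of 1-rows = 8+8+8+8+8+8+8+8+8+8+8+8+8+8+8+8 = 128

128


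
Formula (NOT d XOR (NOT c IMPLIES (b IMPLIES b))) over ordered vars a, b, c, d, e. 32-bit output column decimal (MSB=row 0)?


Formula: (NOT d XOR (NOT c IMPLIES (b IMPLIES b))) over a, b, c, d, e (32 rows)
Evaluate each row (bits = a,b,c,d,e, MSB first):
  row 0 [00000]: (NOT 0 XOR (NOT 0 IMPLIES (0 IMPLIES 0))) -> 0
  row 1 [00001]: (NOT 0 XOR (NOT 0 IMPLIES (0 IMPLIES 0))) -> 0
  row 2 [00010]: (NOT 1 XOR (NOT 0 IMPLIES (0 IMPLIES 0))) -> 1
  row 3 [00011]: (NOT 1 XOR (NOT 0 IMPLIES (0 IMPLIES 0))) -> 1
  row 4 [00100]: (NOT 0 XOR (NOT 1 IMPLIES (0 IMPLIES 0))) -> 0
  row 5 [00101]: (NOT 0 XOR (NOT 1 IMPLIES (0 IMPLIES 0))) -> 0
  row 6 [00110]: (NOT 1 XOR (NOT 1 IMPLIES (0 IMPLIES 0))) -> 1
  row 7 [00111]: (NOT 1 XOR (NOT 1 IMPLIES (0 IMPLIES 0))) -> 1
  row 8 [01000]: (NOT 0 XOR (NOT 0 IMPLIES (1 IMPLIES 1))) -> 0
  row 9 [01001]: (NOT 0 XOR (NOT 0 IMPLIES (1 IMPLIES 1))) -> 0
  row 10 [01010]: (NOT 1 XOR (NOT 0 IMPLIES (1 IMPLIES 1))) -> 1
  row 11 [01011]: (NOT 1 XOR (NOT 0 IMPLIES (1 IMPLIES 1))) -> 1
  row 12 [01100]: (NOT 0 XOR (NOT 1 IMPLIES (1 IMPLIES 1))) -> 0
  row 13 [01101]: (NOT 0 XOR (NOT 1 IMPLIES (1 IMPLIES 1))) -> 0
  row 14 [01110]: (NOT 1 XOR (NOT 1 IMPLIES (1 IMPLIES 1))) -> 1
  row 15 [01111]: (NOT 1 XOR (NOT 1 IMPLIES (1 IMPLIES 1))) -> 1
  row 16 [10000]: (NOT 0 XOR (NOT 0 IMPLIES (0 IMPLIES 0))) -> 0
  row 17 [10001]: (NOT 0 XOR (NOT 0 IMPLIES (0 IMPLIES 0))) -> 0
  row 18 [10010]: (NOT 1 XOR (NOT 0 IMPLIES (0 IMPLIES 0))) -> 1
  row 19 [10011]: (NOT 1 XOR (NOT 0 IMPLIES (0 IMPLIES 0))) -> 1
  row 20 [10100]: (NOT 0 XOR (NOT 1 IMPLIES (0 IMPLIES 0))) -> 0
  row 21 [10101]: (NOT 0 XOR (NOT 1 IMPLIES (0 IMPLIES 0))) -> 0
  row 22 [10110]: (NOT 1 XOR (NOT 1 IMPLIES (0 IMPLIES 0))) -> 1
  row 23 [10111]: (NOT 1 XOR (NOT 1 IMPLIES (0 IMPLIES 0))) -> 1
  row 24 [11000]: (NOT 0 XOR (NOT 0 IMPLIES (1 IMPLIES 1))) -> 0
  row 25 [11001]: (NOT 0 XOR (NOT 0 IMPLIES (1 IMPLIES 1))) -> 0
  row 26 [11010]: (NOT 1 XOR (NOT 0 IMPLIES (1 IMPLIES 1))) -> 1
  row 27 [11011]: (NOT 1 XOR (NOT 0 IMPLIES (1 IMPLIES 1))) -> 1
  row 28 [11100]: (NOT 0 XOR (NOT 1 IMPLIES (1 IMPLIES 1))) -> 0
  row 29 [11101]: (NOT 0 XOR (NOT 1 IMPLIES (1 IMPLIES 1))) -> 0
  row 30 [11110]: (NOT 1 XOR (NOT 1 IMPLIES (1 IMPLIES 1))) -> 1
  row 31 [11111]: (NOT 1 XOR (NOT 1 IMPLIES (1 IMPLIES 1))) -> 1
Full result column, 4 rows per line (a,b,c fixed per line; d,e runs 00..11 left to right):
  rows 0-3 [a,b,c=000]: 0011  = hex 3
  rows 4-7 [a,b,c=001]: 0011  = hex 3
  rows 8-11 [a,b,c=010]: 0011  = hex 3
  rows 12-15 [a,b,c=011]: 0011  = hex 3
  rows 16-19 [a,b,c=100]: 0011  = hex 3
  rows 20-23 [a,b,c=101]: 0011  = hex 3
  rows 24-27 [a,b,c=110]: 0011  = hex 3
  rows 28-31 [a,b,c=111]: 0011  = hex 3
Output column (row 0 .. row 31) = 00110011001100110011001100110011
Output column grouped in 4s = 0011 0011 0011 0011 0011 0011 0011 0011 = 0x33333333
Convert to decimal digit by digit (value = value*16 + digit):
  3 -> 3
  3*16 + 3 = 51
  51*16 + 3 = 819
  819*16 + 3 = 13107
  13107*16 + 3 = 209715
  209715*16 + 3 = 3355443
  3355443*16 + 3 = 53687091
  53687091*16 + 3 = 858993459
Decimal = 858993459

858993459


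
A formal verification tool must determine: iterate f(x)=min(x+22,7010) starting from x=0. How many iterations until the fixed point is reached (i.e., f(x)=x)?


Step 1: x=0, cap=7010, increment=22
Step 2: x grows by 22 each step until capped at 7010; fixed point is x=7010
Step 3: iterations = ceil(7010/22) = 319

319


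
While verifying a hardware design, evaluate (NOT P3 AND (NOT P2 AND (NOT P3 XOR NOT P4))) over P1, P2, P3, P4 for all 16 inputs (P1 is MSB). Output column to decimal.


Formula: (NOT P3 AND (NOT P2 AND (NOT P3 XOR NOT P4))) over P1, P2, P3, P4 (16 rows)
Evaluate each row (bits = P1,P2,P3,P4, MSB first):
  row 0 [0000]: (NOT 0 AND (NOT 0 AND (NOT 0 XOR NOT 0))) -> 0
  row 1 [0001]: (NOT 0 AND (NOT 0 AND (NOT 0 XOR NOT 1))) -> 1
  row 2 [0010]: (NOT 1 AND (NOT 0 AND (NOT 1 XOR NOT 0))) -> 0
  row 3 [0011]: (NOT 1 AND (NOT 0 AND (NOT 1 XOR NOT 1))) -> 0
  row 4 [0100]: (NOT 0 AND (NOT 1 AND (NOT 0 XOR NOT 0))) -> 0
  row 5 [0101]: (NOT 0 AND (NOT 1 AND (NOT 0 XOR NOT 1))) -> 0
  row 6 [0110]: (NOT 1 AND (NOT 1 AND (NOT 1 XOR NOT 0))) -> 0
  row 7 [0111]: (NOT 1 AND (NOT 1 AND (NOT 1 XOR NOT 1))) -> 0
  row 8 [1000]: (NOT 0 AND (NOT 0 AND (NOT 0 XOR NOT 0))) -> 0
  row 9 [1001]: (NOT 0 AND (NOT 0 AND (NOT 0 XOR NOT 1))) -> 1
  row 10 [1010]: (NOT 1 AND (NOT 0 AND (NOT 1 XOR NOT 0))) -> 0
  row 11 [1011]: (NOT 1 AND (NOT 0 AND (NOT 1 XOR NOT 1))) -> 0
  row 12 [1100]: (NOT 0 AND (NOT 1 AND (NOT 0 XOR NOT 0))) -> 0
  row 13 [1101]: (NOT 0 AND (NOT 1 AND (NOT 0 XOR NOT 1))) -> 0
  row 14 [1110]: (NOT 1 AND (NOT 1 AND (NOT 1 XOR NOT 0))) -> 0
  row 15 [1111]: (NOT 1 AND (NOT 1 AND (NOT 1 XOR NOT 1))) -> 0
Full result column, 4 rows per line (P1,P2 fixed per line; P3,P4 runs 00..11 left to right):
  rows 0-3 [P1,P2=00]: 0100  = hex 4
  rows 4-7 [P1,P2=01]: 0000  = hex 0
  rows 8-11 [P1,P2=10]: 0100  = hex 4
  rows 12-15 [P1,P2=11]: 0000  = hex 0
Output column (row 0 .. row 15) = 0100000001000000
Output column grouped in 4s = 0100 0000 0100 0000 = 0x4040
Convert to decimal digit by digit (value = value*16 + digit):
  4 -> 4
  4*16 + 0 = 64
  64*16 + 4 = 1028
  1028*16 + 0 = 16448
Decimal = 16448

16448


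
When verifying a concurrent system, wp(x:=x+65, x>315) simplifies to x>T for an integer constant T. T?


Formula: wp(x:=E, P) = P[E/x] (substitute E for x in postcondition)
Step 1: Postcondition: x>315
Step 2: Substitute x+65 for x: x+65>315
Step 3: Solve for x: x > 315-65 = 250

250


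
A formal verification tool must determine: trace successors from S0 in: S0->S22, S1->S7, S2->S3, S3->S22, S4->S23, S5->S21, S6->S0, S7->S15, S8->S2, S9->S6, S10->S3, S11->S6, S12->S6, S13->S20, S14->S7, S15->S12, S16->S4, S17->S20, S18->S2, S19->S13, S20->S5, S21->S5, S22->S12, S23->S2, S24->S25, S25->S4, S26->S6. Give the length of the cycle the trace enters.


Trace from S0 until a state repeats:
  S0 -> S22 -> S12 -> S6 -> S0
S0 first seen at step 0, revisited at step 4.
Cycle length = 4 - 0 = 4

4


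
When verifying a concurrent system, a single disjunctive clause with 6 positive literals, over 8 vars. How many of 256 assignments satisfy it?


Step 1: Total=2^8=256
Step 2: Unsat when all 6 false: 2^2=4
Step 3: Sat=256-4=252

252


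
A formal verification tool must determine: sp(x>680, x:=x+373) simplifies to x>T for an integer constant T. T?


Formula: sp(P, x:=E) = exists old_x. (x = E[old_x/x]) AND P[old_x/x] (old_x is the value of x before the assignment; eliminate old_x by solving x = E[old_x/x] for old_x)
Step 1: Precondition P: x>680, i.e. old_x > 680
Step 2: Assignment gives x = old_x + 373, so old_x = x - 373
Step 3: Substitute into P: x - 373 > 680
Step 4: Simplify: x > 680+373 = 1053

1053


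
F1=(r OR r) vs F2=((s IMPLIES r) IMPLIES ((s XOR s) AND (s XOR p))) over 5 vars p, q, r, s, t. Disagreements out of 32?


F1 = (r OR r)
F2 = ((s IMPLIES r) IMPLIES ((s XOR s) AND (s XOR p)))
Evaluate both on each of 32 rows (bits = p,q,r,s,t):
  row 0 [00000]: F1=0 F2=0 -> 0
  row 1 [00001]: F1=0 F2=0 -> 0
  row 2 [00010]: F1=0 F2=1 (differ) -> 1
  row 3 [00011]: F1=0 F2=1 (differ) -> 1
  row 4 [00100]: F1=1 F2=0 (differ) -> 1
  row 5 [00101]: F1=1 F2=0 (differ) -> 1
  row 6 [00110]: F1=1 F2=0 (differ) -> 1
  row 7 [00111]: F1=1 F2=0 (differ) -> 1
  row 8 [01000]: F1=0 F2=0 -> 0
  row 9 [01001]: F1=0 F2=0 -> 0
  row 10 [01010]: F1=0 F2=1 (differ) -> 1
  row 11 [01011]: F1=0 F2=1 (differ) -> 1
  row 12 [01100]: F1=1 F2=0 (differ) -> 1
  row 13 [01101]: F1=1 F2=0 (differ) -> 1
  row 14 [01110]: F1=1 F2=0 (differ) -> 1
  row 15 [01111]: F1=1 F2=0 (differ) -> 1
  row 16 [10000]: F1=0 F2=0 -> 0
  row 17 [10001]: F1=0 F2=0 -> 0
  row 18 [10010]: F1=0 F2=1 (differ) -> 1
  row 19 [10011]: F1=0 F2=1 (differ) -> 1
  row 20 [10100]: F1=1 F2=0 (differ) -> 1
  row 21 [10101]: F1=1 F2=0 (differ) -> 1
  row 22 [10110]: F1=1 F2=0 (differ) -> 1
  row 23 [10111]: F1=1 F2=0 (differ) -> 1
  row 24 [11000]: F1=0 F2=0 -> 0
  row 25 [11001]: F1=0 F2=0 -> 0
  row 26 [11010]: F1=0 F2=1 (differ) -> 1
  row 27 [11011]: F1=0 F2=1 (differ) -> 1
  row 28 [11100]: F1=1 F2=0 (differ) -> 1
  row 29 [11101]: F1=1 F2=0 (differ) -> 1
  row 30 [11110]: F1=1 F2=0 (differ) -> 1
  row 31 [11111]: F1=1 F2=0 (differ) -> 1
Full result column, 8 rows per line (p,q fixed per line; r,s,t runs 000..111 left to right):
  rows 0-7 [p,q=00]: 00111111  (ones: 6)
  rows 8-15 [p,q=01]: 00111111  (ones: 6)
  rows 16-23 [p,q=10]: 00111111  (ones: 6)
  rows 24-31 [p,q=11]: 00111111  (ones: 6)
Disagreements = 6+6+6+6 = 24

24


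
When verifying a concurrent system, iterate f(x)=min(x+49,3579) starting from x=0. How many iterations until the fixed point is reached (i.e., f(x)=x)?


Step 1: x=0, cap=3579, increment=49
Step 2: x grows by 49 each step until capped at 3579; fixed point is x=3579
Step 3: iterations = ceil(3579/49) = 74

74


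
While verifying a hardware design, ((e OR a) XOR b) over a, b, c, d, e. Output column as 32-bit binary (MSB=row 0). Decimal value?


Formula: ((e OR a) XOR b) over a, b, c, d, e (32 rows)
Evaluate each row (bits = a,b,c,d,e, MSB first):
  row 0 [00000]: ((0 OR 0) XOR 0) -> 0
  row 1 [00001]: ((1 OR 0) XOR 0) -> 1
  row 2 [00010]: ((0 OR 0) XOR 0) -> 0
  row 3 [00011]: ((1 OR 0) XOR 0) -> 1
  row 4 [00100]: ((0 OR 0) XOR 0) -> 0
  row 5 [00101]: ((1 OR 0) XOR 0) -> 1
  row 6 [00110]: ((0 OR 0) XOR 0) -> 0
  row 7 [00111]: ((1 OR 0) XOR 0) -> 1
  row 8 [01000]: ((0 OR 0) XOR 1) -> 1
  row 9 [01001]: ((1 OR 0) XOR 1) -> 0
  row 10 [01010]: ((0 OR 0) XOR 1) -> 1
  row 11 [01011]: ((1 OR 0) XOR 1) -> 0
  row 12 [01100]: ((0 OR 0) XOR 1) -> 1
  row 13 [01101]: ((1 OR 0) XOR 1) -> 0
  row 14 [01110]: ((0 OR 0) XOR 1) -> 1
  row 15 [01111]: ((1 OR 0) XOR 1) -> 0
  row 16 [10000]: ((0 OR 1) XOR 0) -> 1
  row 17 [10001]: ((1 OR 1) XOR 0) -> 1
  row 18 [10010]: ((0 OR 1) XOR 0) -> 1
  row 19 [10011]: ((1 OR 1) XOR 0) -> 1
  row 20 [10100]: ((0 OR 1) XOR 0) -> 1
  row 21 [10101]: ((1 OR 1) XOR 0) -> 1
  row 22 [10110]: ((0 OR 1) XOR 0) -> 1
  row 23 [10111]: ((1 OR 1) XOR 0) -> 1
  row 24 [11000]: ((0 OR 1) XOR 1) -> 0
  row 25 [11001]: ((1 OR 1) XOR 1) -> 0
  row 26 [11010]: ((0 OR 1) XOR 1) -> 0
  row 27 [11011]: ((1 OR 1) XOR 1) -> 0
  row 28 [11100]: ((0 OR 1) XOR 1) -> 0
  row 29 [11101]: ((1 OR 1) XOR 1) -> 0
  row 30 [11110]: ((0 OR 1) XOR 1) -> 0
  row 31 [11111]: ((1 OR 1) XOR 1) -> 0
Full result column, 4 rows per line (a,b,c fixed per line; d,e runs 00..11 left to right):
  rows 0-3 [a,b,c=000]: 0101  = hex 5
  rows 4-7 [a,b,c=001]: 0101  = hex 5
  rows 8-11 [a,b,c=010]: 1010  = hex A
  rows 12-15 [a,b,c=011]: 1010  = hex A
  rows 16-19 [a,b,c=100]: 1111  = hex F
  rows 20-23 [a,b,c=101]: 1111  = hex F
  rows 24-27 [a,b,c=110]: 0000  = hex 0
  rows 28-31 [a,b,c=111]: 0000  = hex 0
Output column (row 0 .. row 31) = 01010101101010101111111100000000
Output column grouped in 4s = 0101 0101 1010 1010 1111 1111 0000 0000 = 0x55AAFF00
Convert to decimal digit by digit (value = value*16 + digit):
  5 -> 5
  5*16 + 5 = 85
  85*16 + 10 (A) = 1370
  1370*16 + 10 (A) = 21930
  21930*16 + 15 (F) = 350895
  350895*16 + 15 (F) = 5614335
  5614335*16 + 0 = 89829360
  89829360*16 + 0 = 1437269760
Decimal = 1437269760

1437269760


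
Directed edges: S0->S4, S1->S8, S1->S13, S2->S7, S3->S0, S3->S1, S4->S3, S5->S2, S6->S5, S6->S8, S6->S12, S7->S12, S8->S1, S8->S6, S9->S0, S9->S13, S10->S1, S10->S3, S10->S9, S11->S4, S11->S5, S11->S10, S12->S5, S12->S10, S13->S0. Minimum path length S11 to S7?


BFS layer-by-layer from S11:
  dist 0: {S11}
  dist 1: {S4, S5, S10}
  dist 2: {S1, S2, S3, S9}
  dist 3: {S0, S7, S8, S13}
  -> S7 reached at distance 3
Shortest path length = 3

3


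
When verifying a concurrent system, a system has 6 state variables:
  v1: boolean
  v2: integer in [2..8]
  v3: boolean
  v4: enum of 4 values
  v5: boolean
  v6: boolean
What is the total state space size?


State space = product of domain sizes of all variables.
Domain sizes:
  v1 (boolean): 2
  v2 (integer in [2..8]): 7
  v3 (boolean): 2
  v4 (enum of 4 values): 4
  v5 (boolean): 2
  v6 (boolean): 2
Product = 2 * 7 * 2 * 4 * 2 * 2 = 448

448
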